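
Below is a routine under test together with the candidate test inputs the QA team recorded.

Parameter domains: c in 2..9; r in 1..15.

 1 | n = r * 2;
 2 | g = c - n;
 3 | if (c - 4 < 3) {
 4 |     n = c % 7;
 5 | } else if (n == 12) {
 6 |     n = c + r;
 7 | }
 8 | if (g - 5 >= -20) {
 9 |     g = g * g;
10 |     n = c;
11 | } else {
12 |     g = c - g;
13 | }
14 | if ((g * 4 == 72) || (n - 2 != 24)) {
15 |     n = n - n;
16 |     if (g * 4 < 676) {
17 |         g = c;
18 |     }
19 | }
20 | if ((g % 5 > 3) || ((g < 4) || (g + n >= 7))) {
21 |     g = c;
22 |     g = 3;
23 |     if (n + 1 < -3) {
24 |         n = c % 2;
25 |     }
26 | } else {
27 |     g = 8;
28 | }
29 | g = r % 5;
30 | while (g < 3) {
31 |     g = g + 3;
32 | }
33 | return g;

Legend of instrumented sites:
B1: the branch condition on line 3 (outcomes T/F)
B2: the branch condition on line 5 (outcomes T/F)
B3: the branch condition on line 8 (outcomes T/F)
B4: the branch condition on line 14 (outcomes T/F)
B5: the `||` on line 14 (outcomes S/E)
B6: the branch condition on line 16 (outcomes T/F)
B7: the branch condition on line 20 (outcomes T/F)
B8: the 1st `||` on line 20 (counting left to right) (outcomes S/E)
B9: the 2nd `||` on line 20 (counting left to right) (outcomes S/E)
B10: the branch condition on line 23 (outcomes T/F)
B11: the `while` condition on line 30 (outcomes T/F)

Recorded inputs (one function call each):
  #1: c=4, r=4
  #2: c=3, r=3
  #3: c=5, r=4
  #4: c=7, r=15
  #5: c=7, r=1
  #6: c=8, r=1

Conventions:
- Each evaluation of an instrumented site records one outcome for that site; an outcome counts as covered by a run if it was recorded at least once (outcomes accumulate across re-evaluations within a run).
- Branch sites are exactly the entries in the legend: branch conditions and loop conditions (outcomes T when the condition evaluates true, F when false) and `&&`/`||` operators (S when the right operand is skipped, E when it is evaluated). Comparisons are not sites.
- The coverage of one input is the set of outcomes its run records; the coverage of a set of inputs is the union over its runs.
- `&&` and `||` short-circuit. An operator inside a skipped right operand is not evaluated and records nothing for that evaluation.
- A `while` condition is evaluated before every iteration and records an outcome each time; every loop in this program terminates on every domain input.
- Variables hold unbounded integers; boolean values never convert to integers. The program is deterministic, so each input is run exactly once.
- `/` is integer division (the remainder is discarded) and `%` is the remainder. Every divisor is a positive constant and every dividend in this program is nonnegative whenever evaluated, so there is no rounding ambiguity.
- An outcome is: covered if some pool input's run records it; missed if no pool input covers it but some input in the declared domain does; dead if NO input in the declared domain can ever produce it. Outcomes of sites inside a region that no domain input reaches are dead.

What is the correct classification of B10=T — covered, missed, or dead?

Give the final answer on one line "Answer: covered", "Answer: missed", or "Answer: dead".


no pool input records B10=T
checking all 120 inputs in the declared domain: B10=T is never recorded -> dead
Answer: dead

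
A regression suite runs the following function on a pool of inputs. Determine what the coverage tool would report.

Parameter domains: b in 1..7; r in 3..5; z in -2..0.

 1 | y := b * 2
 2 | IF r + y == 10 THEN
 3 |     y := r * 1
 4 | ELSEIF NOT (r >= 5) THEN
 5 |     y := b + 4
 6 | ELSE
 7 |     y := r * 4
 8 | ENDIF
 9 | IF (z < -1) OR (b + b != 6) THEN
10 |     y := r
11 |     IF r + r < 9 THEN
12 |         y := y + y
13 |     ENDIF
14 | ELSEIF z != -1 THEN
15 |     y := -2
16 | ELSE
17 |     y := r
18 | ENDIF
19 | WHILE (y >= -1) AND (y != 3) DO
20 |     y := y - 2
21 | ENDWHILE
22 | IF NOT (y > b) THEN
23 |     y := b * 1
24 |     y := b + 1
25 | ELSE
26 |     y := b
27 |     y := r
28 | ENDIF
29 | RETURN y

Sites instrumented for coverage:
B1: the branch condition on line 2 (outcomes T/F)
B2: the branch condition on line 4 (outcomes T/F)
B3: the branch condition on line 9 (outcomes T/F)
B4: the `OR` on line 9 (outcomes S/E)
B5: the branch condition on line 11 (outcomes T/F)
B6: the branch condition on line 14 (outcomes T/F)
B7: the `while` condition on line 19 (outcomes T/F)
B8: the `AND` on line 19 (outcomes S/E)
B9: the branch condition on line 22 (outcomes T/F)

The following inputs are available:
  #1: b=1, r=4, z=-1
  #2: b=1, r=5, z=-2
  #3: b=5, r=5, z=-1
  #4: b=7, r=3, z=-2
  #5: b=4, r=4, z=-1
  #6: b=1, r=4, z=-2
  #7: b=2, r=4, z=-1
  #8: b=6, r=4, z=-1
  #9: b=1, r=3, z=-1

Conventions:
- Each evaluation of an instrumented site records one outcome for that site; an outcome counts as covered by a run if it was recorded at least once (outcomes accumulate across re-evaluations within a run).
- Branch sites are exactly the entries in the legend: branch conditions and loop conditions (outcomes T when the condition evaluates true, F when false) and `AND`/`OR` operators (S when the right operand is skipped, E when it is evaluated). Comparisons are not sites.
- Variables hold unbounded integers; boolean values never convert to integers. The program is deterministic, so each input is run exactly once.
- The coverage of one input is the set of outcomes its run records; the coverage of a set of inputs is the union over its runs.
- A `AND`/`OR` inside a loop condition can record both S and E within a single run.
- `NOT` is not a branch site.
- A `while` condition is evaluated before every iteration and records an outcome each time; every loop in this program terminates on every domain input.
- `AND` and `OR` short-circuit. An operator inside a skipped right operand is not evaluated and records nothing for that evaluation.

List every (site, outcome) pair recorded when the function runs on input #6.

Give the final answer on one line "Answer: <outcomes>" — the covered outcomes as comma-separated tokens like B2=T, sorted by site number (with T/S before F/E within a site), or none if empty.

Simulating input #6 (b=1, r=4, z=-2) step by step:
  B1->F, B2->T, B4->S, B3->T, B5->T, B8->E, B7->T, B8->E, B7->T, B8->E
  B7->T, B8->E, B7->T, B8->E, B7->T, B8->S, B7->F, B9->T
as a set, this run covers: B1=F, B2=T, B3=T, B4=S, B5=T, B7=T, B7=F, B8=S, B8=E, B9=T

Answer: B1=F, B2=T, B3=T, B4=S, B5=T, B7=T, B7=F, B8=S, B8=E, B9=T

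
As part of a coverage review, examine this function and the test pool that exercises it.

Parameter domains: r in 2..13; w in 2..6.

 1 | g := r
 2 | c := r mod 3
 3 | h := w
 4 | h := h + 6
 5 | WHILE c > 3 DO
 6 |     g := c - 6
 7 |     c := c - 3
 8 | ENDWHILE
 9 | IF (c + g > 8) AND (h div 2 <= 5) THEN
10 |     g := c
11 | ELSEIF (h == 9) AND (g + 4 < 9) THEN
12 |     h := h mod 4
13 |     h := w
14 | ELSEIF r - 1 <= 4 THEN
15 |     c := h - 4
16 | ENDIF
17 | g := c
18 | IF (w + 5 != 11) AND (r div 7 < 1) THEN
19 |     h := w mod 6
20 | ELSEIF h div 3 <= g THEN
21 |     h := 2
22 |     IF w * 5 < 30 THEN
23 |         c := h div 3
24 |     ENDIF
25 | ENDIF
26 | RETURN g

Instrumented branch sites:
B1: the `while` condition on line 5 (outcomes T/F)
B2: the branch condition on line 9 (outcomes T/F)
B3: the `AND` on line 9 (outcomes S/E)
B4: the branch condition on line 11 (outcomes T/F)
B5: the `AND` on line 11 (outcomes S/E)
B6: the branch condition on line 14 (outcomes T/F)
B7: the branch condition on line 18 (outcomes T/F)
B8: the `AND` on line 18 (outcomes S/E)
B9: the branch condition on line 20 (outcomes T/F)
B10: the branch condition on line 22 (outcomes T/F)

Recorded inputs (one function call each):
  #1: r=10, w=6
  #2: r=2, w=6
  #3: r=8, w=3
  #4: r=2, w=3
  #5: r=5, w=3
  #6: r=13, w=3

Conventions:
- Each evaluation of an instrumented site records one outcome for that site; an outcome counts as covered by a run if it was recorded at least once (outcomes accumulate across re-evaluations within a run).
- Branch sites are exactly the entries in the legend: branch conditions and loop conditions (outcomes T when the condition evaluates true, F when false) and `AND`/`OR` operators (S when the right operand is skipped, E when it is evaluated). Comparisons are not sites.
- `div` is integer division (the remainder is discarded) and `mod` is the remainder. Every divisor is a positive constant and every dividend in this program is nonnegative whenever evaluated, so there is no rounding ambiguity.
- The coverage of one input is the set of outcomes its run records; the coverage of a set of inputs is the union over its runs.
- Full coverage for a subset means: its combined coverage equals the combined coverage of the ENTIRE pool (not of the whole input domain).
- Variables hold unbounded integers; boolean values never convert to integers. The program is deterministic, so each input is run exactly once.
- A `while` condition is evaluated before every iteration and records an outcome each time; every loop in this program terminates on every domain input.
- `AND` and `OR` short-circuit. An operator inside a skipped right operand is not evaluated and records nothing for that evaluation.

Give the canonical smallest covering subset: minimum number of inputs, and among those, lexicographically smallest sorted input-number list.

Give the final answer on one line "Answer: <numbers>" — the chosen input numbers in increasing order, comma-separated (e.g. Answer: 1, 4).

input #1, r=10, w=6: events B1->F, B3->E, B2->F, B5->S, B4->F, B6->F, B8->S, B7->F, B9->F; outcomes B1=F, B2=F, B3=E, B4=F, B5=S, B6=F, B7=F, B8=S, B9=F
input #2, r=2, w=6: events B1->F, B3->S, B2->F, B5->S, B4->F, B6->T, B8->S, B7->F, B9->T, B10->F; outcomes B1=F, B2=F, B3=S, B4=F, B5=S, B6=T, B7=F, B8=S, B9=T, B10=F
input #3, r=8, w=3: events B1->F, B3->E, B2->T, B8->E, B7->F, B9->F; outcomes B1=F, B2=T, B3=E, B7=F, B8=E, B9=F
input #4, r=2, w=3: events B1->F, B3->S, B2->F, B5->E, B4->T, B8->E, B7->T; outcomes B1=F, B2=F, B3=S, B4=T, B5=E, B7=T, B8=E
input #5, r=5, w=3: events B1->F, B3->S, B2->F, B5->E, B4->F, B6->T, B8->E, B7->T; outcomes B1=F, B2=F, B3=S, B4=F, B5=E, B6=T, B7=T, B8=E
input #6, r=13, w=3: events B1->F, B3->E, B2->T, B8->E, B7->F, B9->F; outcomes B1=F, B2=T, B3=E, B7=F, B8=E, B9=F
union over all inputs: B1=F, B2=T, B2=F, B3=S, B3=E, B4=T, B4=F, B5=S, B5=E, B6=T, B6=F, B7=T, B7=F, B8=S, B8=E, B9=T, B9=F, B10=F (18 outcomes)
size 1 is not enough: best union over all size-1 subsets is 10/18
size 2 is not enough: best union over all size-2 subsets is 14/18
size 3 is not enough: best union over all size-3 subsets is 17/18
inputs {1, 2, 3, 4} (size 4) cover everything; no size-4 subset with a lexicographically smaller index list covers all 18

Answer: 1, 2, 3, 4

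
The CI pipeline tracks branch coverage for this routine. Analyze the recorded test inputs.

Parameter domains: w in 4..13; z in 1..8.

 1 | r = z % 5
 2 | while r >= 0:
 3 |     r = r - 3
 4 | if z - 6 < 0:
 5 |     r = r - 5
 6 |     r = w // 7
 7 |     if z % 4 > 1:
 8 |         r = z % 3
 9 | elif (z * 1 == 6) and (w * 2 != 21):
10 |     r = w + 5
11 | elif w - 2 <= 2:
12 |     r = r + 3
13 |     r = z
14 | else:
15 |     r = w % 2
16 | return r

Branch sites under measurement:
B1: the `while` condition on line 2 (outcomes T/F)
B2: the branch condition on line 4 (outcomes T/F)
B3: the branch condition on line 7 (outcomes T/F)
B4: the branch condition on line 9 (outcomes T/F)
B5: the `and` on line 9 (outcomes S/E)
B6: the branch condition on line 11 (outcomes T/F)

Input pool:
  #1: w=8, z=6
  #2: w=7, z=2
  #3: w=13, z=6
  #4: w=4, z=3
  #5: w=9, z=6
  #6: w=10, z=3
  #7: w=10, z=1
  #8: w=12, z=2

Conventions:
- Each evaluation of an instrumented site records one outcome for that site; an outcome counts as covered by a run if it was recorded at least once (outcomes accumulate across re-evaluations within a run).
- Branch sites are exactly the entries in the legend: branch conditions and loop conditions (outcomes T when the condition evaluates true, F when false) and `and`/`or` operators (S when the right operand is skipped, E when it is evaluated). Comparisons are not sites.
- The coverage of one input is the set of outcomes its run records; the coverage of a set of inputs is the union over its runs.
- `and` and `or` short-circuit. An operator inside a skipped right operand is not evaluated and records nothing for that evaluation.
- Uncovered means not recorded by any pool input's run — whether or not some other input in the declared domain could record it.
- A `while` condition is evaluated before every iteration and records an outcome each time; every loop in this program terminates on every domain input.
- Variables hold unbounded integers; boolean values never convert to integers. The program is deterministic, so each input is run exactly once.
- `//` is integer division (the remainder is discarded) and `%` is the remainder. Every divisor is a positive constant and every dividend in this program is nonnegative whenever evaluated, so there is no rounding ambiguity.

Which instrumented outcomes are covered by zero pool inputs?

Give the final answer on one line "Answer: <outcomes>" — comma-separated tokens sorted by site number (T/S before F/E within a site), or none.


input #1, w=8, z=6: events B1->T, B1->F, B2->F, B5->E, B4->T; outcomes B1=T, B1=F, B2=F, B4=T, B5=E
input #2, w=7, z=2: events B1->T, B1->F, B2->T, B3->T; outcomes B1=T, B1=F, B2=T, B3=T
input #3, w=13, z=6: events B1->T, B1->F, B2->F, B5->E, B4->T; outcomes B1=T, B1=F, B2=F, B4=T, B5=E
input #4, w=4, z=3: events B1->T, B1->T, B1->F, B2->T, B3->T; outcomes B1=T, B1=F, B2=T, B3=T
input #5, w=9, z=6: events B1->T, B1->F, B2->F, B5->E, B4->T; outcomes B1=T, B1=F, B2=F, B4=T, B5=E
input #6, w=10, z=3: events B1->T, B1->T, B1->F, B2->T, B3->T; outcomes B1=T, B1=F, B2=T, B3=T
input #7, w=10, z=1: events B1->T, B1->F, B2->T, B3->F; outcomes B1=T, B1=F, B2=T, B3=F
input #8, w=12, z=2: events B1->T, B1->F, B2->T, B3->T; outcomes B1=T, B1=F, B2=T, B3=T
union over the pool: B1=T, B1=F, B2=T, B2=F, B3=T, B3=F, B4=T, B5=E
uncovered (4 of 12): B4=F, B5=S, B6=T, B6=F
Answer: B4=F, B5=S, B6=T, B6=F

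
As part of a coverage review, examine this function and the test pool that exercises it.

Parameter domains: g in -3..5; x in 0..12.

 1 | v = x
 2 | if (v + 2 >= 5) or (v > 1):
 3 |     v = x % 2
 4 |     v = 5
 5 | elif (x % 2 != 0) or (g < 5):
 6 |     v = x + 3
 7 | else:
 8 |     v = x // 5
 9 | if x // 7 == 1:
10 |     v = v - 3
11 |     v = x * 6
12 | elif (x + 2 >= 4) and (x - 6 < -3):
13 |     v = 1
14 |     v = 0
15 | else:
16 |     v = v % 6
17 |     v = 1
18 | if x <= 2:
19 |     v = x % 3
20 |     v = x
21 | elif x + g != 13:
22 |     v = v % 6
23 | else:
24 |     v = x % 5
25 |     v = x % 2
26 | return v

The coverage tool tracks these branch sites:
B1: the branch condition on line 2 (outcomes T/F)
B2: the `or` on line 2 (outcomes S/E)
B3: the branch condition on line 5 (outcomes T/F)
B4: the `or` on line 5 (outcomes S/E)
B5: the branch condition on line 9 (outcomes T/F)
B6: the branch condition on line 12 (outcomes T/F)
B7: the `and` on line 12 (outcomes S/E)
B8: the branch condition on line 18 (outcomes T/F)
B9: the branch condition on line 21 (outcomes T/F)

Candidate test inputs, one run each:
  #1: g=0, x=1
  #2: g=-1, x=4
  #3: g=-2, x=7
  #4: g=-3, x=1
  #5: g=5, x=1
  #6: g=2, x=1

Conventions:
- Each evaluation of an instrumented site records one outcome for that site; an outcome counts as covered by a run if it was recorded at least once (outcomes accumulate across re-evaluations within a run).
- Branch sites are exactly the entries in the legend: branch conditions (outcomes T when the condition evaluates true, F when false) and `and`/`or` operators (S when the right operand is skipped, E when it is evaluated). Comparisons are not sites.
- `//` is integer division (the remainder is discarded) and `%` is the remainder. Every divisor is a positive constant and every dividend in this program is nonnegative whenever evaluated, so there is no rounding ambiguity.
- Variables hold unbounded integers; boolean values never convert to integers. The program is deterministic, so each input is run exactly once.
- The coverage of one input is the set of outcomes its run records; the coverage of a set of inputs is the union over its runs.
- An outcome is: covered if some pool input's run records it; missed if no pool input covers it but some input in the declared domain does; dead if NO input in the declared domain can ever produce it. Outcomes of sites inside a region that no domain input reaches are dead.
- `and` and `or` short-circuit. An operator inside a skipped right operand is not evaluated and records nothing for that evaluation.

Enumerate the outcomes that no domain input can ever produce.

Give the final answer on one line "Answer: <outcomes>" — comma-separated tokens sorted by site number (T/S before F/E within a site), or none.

sweeping the full domain (117 inputs) for each outcome:
  reachable outcomes have witnesses, e.g. B1=T (e.g. g=-3, x=2), B1=F (e.g. g=-3, x=0), B2=S (e.g. g=-3, x=3), B2=E (e.g. g=-3, x=0)

Answer: none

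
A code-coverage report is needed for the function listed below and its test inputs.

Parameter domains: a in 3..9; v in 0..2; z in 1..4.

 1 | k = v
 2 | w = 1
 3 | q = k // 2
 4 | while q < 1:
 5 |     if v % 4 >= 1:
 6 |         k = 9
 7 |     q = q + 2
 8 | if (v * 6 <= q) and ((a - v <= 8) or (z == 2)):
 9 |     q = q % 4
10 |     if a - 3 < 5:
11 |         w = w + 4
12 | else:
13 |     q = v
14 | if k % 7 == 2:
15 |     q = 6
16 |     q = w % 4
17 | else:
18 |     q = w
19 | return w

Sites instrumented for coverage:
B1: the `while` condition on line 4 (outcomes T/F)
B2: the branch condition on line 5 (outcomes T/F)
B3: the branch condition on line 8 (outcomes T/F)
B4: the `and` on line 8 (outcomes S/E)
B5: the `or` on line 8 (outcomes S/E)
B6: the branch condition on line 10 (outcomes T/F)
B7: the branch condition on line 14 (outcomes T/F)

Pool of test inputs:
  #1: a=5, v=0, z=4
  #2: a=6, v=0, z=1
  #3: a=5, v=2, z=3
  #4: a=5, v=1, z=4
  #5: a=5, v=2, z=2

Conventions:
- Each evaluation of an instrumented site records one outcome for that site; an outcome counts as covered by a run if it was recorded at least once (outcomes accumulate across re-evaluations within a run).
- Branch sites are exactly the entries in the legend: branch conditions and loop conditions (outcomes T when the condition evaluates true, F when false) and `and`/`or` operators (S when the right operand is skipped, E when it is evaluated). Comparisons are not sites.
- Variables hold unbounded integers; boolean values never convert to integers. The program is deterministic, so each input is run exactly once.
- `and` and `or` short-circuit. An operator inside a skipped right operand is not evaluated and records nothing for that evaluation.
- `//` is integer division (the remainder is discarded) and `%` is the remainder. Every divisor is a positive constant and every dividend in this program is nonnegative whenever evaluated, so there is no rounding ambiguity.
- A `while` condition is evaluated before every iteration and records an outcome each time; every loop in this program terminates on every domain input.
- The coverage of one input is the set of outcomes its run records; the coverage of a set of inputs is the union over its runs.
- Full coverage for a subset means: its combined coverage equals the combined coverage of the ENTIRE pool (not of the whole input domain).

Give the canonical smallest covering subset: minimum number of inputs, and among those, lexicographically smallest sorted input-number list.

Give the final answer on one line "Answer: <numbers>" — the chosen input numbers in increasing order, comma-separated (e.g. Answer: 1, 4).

test 1 (a=5, v=0, z=4) fires B1->T, B2->F, B1->F, B4->E, B5->S, B3->T, B6->T, B7->F; hits B1=T, B1=F, B2=F, B3=T, B4=E, B5=S, B6=T, B7=F
test 2 (a=6, v=0, z=1) fires B1->T, B2->F, B1->F, B4->E, B5->S, B3->T, B6->T, B7->F; hits B1=T, B1=F, B2=F, B3=T, B4=E, B5=S, B6=T, B7=F
test 3 (a=5, v=2, z=3) fires B1->F, B4->S, B3->F, B7->T; hits B1=F, B3=F, B4=S, B7=T
test 4 (a=5, v=1, z=4) fires B1->T, B2->T, B1->F, B4->S, B3->F, B7->T; hits B1=T, B1=F, B2=T, B3=F, B4=S, B7=T
test 5 (a=5, v=2, z=2) fires B1->F, B4->S, B3->F, B7->T; hits B1=F, B3=F, B4=S, B7=T
the full pool covers 12 outcomes: B1=T, B1=F, B2=T, B2=F, B3=T, B3=F, B4=S, B4=E, B5=S, B6=T, B7=T, B7=F
no size-1 subset reaches all 12 outcomes (best union: 8/12)
at size 2, {1, 4} reaches all 12 outcomes; every lexicographically earlier size-2 subset fails

Answer: 1, 4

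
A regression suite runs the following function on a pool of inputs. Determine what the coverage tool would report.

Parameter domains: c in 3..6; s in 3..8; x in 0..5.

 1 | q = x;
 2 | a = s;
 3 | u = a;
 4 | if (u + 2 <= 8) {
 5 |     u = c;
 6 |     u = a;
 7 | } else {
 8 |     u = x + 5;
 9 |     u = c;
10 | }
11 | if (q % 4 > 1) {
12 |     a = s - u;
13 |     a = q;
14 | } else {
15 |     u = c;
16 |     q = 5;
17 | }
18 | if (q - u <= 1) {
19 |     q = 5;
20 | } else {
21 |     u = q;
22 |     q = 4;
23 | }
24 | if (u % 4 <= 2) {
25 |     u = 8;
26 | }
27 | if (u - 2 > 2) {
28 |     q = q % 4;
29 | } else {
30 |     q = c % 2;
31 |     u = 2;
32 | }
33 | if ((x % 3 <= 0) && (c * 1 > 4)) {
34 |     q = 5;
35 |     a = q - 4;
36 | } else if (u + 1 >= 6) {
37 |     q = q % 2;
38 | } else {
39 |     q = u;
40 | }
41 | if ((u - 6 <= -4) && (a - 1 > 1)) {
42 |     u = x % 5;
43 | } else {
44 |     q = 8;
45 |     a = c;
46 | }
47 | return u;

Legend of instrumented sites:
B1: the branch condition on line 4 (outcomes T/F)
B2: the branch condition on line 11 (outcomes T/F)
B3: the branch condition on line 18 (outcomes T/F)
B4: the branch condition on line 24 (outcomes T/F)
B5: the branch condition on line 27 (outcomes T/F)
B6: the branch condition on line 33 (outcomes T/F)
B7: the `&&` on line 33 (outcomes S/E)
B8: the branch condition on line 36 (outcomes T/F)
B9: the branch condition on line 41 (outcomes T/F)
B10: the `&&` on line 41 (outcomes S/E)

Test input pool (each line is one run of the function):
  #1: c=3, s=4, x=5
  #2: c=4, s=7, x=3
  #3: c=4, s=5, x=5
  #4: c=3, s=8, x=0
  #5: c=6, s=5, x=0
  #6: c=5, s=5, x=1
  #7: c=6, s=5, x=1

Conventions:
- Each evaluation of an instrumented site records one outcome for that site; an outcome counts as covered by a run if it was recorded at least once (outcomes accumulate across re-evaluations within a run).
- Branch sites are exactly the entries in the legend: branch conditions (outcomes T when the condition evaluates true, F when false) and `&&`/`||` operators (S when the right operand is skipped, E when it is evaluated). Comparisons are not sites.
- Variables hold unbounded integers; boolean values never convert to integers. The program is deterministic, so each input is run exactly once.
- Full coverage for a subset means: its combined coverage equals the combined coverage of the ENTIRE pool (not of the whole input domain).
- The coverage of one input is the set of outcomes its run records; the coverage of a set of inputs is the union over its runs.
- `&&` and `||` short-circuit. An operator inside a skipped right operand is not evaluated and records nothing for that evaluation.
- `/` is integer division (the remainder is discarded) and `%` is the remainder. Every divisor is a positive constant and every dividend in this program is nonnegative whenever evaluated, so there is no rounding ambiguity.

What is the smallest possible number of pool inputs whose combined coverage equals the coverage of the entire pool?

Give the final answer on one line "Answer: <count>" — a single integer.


input #1 (c=3, s=4, x=5): covers B1=T, B2=F, B3=F, B4=T, B5=T, B6=F, B7=S, B8=T, B9=F, B10=S
input #2 (c=4, s=7, x=3): covers B1=F, B2=T, B3=T, B4=T, B5=T, B6=F, B7=E, B8=T, B9=F, B10=S
input #3 (c=4, s=5, x=5): covers B1=T, B2=F, B3=T, B4=T, B5=T, B6=F, B7=S, B8=T, B9=F, B10=S
input #4 (c=3, s=8, x=0): covers B1=F, B2=F, B3=F, B4=T, B5=T, B6=F, B7=E, B8=T, B9=F, B10=S
input #5 (c=6, s=5, x=0): covers B1=T, B2=F, B3=T, B4=T, B5=T, B6=T, B7=E, B9=F, B10=S
input #6 (c=5, s=5, x=1): covers B1=T, B2=F, B3=T, B4=T, B5=T, B6=F, B7=S, B8=T, B9=F, B10=S
input #7 (c=6, s=5, x=1): covers B1=T, B2=F, B3=T, B4=T, B5=T, B6=F, B7=S, B8=T, B9=F, B10=S
union over all inputs: B1=T, B1=F, B2=T, B2=F, B3=T, B3=F, B4=T, B5=T, B6=T, B6=F, B7=S, B7=E, B8=T, B9=F, B10=S (15 outcomes)
no size-1 subset reaches all 15 outcomes (best union: 10/15)
no size-2 subset reaches all 15 outcomes (best union: 14/15)
the canonical winner is {1, 2, 5}: size 3, full 15-outcome coverage, earliest index list among size-3 covers
Answer: 3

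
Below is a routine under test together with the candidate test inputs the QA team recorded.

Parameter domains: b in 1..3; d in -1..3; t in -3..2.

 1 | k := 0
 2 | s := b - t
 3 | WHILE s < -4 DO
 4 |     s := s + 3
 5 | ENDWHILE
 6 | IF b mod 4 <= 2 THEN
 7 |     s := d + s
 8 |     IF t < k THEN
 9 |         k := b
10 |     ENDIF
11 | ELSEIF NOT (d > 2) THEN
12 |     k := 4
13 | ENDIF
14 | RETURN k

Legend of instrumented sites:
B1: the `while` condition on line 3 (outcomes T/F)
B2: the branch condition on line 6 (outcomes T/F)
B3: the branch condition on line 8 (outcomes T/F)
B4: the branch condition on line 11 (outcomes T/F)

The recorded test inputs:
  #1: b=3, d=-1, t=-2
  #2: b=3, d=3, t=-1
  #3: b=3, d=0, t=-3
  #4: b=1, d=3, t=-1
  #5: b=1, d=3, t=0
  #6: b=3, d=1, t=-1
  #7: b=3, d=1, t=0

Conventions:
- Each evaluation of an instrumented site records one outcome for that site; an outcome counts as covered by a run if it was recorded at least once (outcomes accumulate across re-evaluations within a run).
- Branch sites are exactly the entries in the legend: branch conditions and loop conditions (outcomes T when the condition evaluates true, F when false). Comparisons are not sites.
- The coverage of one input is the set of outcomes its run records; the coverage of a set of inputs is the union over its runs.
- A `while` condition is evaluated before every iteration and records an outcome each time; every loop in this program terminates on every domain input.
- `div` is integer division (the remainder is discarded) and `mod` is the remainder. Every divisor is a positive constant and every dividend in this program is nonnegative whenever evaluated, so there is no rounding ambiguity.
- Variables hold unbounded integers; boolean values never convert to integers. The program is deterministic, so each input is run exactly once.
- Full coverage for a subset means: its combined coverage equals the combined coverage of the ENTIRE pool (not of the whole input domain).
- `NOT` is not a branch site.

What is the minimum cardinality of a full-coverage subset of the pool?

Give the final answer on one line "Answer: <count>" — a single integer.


#1 (b=3, d=-1, t=-2) -> B1->F, B2->F, B4->T; covered: B1=F, B2=F, B4=T
#2 (b=3, d=3, t=-1) -> B1->F, B2->F, B4->F; covered: B1=F, B2=F, B4=F
#3 (b=3, d=0, t=-3) -> B1->F, B2->F, B4->T; covered: B1=F, B2=F, B4=T
#4 (b=1, d=3, t=-1) -> B1->F, B2->T, B3->T; covered: B1=F, B2=T, B3=T
#5 (b=1, d=3, t=0) -> B1->F, B2->T, B3->F; covered: B1=F, B2=T, B3=F
#6 (b=3, d=1, t=-1) -> B1->F, B2->F, B4->T; covered: B1=F, B2=F, B4=T
#7 (b=3, d=1, t=0) -> B1->F, B2->F, B4->T; covered: B1=F, B2=F, B4=T
union over all inputs: B1=F, B2=T, B2=F, B3=T, B3=F, B4=T, B4=F (7 outcomes)
every size-1 subset falls short of the 7 outcomes (best: 3/7)
every size-2 subset falls short of the 7 outcomes (best: 5/7)
every size-3 subset falls short of the 7 outcomes (best: 6/7)
at size 4, {1, 2, 4, 5} reaches all 7 outcomes; every lexicographically earlier size-4 subset fails
Answer: 4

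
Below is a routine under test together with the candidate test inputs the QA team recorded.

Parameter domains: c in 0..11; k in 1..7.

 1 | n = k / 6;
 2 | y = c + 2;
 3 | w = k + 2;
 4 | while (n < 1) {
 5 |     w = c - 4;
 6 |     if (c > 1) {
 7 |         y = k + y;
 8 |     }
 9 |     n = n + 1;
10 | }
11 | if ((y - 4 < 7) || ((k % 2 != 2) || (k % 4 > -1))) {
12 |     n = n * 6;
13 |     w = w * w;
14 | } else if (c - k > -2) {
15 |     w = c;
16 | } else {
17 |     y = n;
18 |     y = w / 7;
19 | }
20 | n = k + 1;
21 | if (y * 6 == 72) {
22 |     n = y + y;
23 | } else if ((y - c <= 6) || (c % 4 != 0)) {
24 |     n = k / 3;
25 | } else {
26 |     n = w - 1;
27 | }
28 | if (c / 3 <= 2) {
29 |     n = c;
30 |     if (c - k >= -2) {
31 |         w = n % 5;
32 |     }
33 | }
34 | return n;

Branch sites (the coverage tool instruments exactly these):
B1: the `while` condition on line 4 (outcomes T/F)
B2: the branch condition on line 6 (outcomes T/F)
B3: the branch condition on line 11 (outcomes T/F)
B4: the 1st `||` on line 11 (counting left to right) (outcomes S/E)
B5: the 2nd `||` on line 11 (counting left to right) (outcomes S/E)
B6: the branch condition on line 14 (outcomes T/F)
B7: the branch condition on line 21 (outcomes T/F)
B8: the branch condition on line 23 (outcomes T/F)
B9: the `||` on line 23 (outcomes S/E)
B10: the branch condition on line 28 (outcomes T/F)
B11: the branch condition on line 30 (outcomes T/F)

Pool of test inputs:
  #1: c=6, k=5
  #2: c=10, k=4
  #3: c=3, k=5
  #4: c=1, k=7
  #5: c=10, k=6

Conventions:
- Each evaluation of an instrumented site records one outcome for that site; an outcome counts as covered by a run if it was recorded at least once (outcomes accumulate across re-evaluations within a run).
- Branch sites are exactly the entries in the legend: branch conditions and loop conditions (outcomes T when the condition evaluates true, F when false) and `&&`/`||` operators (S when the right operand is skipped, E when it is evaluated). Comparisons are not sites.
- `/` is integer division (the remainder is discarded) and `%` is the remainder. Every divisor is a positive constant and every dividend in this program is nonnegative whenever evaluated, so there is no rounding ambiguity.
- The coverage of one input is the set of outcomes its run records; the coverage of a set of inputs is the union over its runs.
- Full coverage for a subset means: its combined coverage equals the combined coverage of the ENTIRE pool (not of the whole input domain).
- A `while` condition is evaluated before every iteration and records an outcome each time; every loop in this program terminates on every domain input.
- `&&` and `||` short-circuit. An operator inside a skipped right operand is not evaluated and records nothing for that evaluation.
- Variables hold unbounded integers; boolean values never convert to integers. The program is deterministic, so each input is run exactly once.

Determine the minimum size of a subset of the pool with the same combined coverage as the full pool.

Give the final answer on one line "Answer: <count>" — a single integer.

input #1, c=6, k=5: events B1->T, B2->T, B1->F, B4->E, B5->S, B3->T, B7->F, B9->E, B8->T, B10->T, B11->T; outcomes B1=T, B1=F, B2=T, B3=T, B4=E, B5=S, B7=F, B8=T, B9=E, B10=T, B11=T
input #2, c=10, k=4: events B1->T, B2->T, B1->F, B4->E, B5->S, B3->T, B7->F, B9->S, B8->T, B10->F; outcomes B1=T, B1=F, B2=T, B3=T, B4=E, B5=S, B7=F, B8=T, B9=S, B10=F
input #3, c=3, k=5: events B1->T, B2->T, B1->F, B4->S, B3->T, B7->F, B9->E, B8->T, B10->T, B11->T; outcomes B1=T, B1=F, B2=T, B3=T, B4=S, B7=F, B8=T, B9=E, B10=T, B11=T
input #4, c=1, k=7: events B1->F, B4->S, B3->T, B7->F, B9->S, B8->T, B10->T, B11->F; outcomes B1=F, B3=T, B4=S, B7=F, B8=T, B9=S, B10=T, B11=F
input #5, c=10, k=6: events B1->F, B4->E, B5->S, B3->T, B7->T, B10->F; outcomes B1=F, B3=T, B4=E, B5=S, B7=T, B10=F
pool-wide coverage (16 outcomes): B1=T, B1=F, B2=T, B3=T, B4=S, B4=E, B5=S, B7=T, B7=F, B8=T, B9=S, B9=E, B10=T, B10=F, B11=T, B11=F
size 1 is not enough: best union over all size-1 subsets is 11/16
size 2 is not enough: best union over all size-2 subsets is 14/16
at size 3, {1, 4, 5} reaches all 16 outcomes; every lexicographically earlier size-3 subset fails

Answer: 3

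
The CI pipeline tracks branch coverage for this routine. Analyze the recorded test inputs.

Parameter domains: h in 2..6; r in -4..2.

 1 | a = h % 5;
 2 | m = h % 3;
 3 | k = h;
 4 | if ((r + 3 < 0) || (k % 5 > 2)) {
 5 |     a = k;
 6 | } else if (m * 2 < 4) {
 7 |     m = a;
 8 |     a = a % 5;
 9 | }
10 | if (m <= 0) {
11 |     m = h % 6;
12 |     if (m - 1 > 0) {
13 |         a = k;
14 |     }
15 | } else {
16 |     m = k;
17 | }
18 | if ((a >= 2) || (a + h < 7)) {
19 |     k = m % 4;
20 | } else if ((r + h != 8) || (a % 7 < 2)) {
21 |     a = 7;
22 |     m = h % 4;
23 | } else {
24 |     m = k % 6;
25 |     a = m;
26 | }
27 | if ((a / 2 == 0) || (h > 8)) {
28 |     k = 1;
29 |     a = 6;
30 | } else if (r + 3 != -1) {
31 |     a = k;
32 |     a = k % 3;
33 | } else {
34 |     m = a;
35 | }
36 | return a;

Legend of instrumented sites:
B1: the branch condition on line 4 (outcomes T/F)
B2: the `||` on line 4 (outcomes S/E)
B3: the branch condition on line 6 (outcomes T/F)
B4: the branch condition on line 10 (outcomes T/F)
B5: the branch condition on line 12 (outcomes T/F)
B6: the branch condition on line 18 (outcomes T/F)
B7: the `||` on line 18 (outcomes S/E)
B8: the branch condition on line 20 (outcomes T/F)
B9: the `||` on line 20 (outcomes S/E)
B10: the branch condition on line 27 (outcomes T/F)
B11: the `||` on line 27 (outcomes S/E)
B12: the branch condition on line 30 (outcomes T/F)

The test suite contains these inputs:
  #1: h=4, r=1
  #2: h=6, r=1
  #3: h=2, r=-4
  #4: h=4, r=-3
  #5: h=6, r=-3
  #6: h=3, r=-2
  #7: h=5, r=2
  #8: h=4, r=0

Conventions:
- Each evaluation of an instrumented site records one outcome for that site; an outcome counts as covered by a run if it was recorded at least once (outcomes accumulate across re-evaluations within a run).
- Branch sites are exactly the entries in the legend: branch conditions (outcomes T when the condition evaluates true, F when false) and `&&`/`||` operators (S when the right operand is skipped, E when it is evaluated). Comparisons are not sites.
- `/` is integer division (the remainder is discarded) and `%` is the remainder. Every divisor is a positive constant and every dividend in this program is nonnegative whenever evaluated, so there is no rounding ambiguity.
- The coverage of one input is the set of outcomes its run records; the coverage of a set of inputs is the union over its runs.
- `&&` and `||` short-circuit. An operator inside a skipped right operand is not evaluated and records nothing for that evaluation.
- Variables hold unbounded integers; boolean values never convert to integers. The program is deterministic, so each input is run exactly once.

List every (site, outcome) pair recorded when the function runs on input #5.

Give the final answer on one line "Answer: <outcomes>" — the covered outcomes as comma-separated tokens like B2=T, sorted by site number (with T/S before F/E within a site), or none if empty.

Tracing the run of input #5 (h=6, r=-3):
  B2->E, B1->F, B3->T, B4->F, B7->E, B6->F, B9->S, B8->T, B11->E, B10->F
  B12->T
collecting distinct outcomes: B1=F, B2=E, B3=T, B4=F, B6=F, B7=E, B8=T, B9=S, B10=F, B11=E, B12=T

Answer: B1=F, B2=E, B3=T, B4=F, B6=F, B7=E, B8=T, B9=S, B10=F, B11=E, B12=T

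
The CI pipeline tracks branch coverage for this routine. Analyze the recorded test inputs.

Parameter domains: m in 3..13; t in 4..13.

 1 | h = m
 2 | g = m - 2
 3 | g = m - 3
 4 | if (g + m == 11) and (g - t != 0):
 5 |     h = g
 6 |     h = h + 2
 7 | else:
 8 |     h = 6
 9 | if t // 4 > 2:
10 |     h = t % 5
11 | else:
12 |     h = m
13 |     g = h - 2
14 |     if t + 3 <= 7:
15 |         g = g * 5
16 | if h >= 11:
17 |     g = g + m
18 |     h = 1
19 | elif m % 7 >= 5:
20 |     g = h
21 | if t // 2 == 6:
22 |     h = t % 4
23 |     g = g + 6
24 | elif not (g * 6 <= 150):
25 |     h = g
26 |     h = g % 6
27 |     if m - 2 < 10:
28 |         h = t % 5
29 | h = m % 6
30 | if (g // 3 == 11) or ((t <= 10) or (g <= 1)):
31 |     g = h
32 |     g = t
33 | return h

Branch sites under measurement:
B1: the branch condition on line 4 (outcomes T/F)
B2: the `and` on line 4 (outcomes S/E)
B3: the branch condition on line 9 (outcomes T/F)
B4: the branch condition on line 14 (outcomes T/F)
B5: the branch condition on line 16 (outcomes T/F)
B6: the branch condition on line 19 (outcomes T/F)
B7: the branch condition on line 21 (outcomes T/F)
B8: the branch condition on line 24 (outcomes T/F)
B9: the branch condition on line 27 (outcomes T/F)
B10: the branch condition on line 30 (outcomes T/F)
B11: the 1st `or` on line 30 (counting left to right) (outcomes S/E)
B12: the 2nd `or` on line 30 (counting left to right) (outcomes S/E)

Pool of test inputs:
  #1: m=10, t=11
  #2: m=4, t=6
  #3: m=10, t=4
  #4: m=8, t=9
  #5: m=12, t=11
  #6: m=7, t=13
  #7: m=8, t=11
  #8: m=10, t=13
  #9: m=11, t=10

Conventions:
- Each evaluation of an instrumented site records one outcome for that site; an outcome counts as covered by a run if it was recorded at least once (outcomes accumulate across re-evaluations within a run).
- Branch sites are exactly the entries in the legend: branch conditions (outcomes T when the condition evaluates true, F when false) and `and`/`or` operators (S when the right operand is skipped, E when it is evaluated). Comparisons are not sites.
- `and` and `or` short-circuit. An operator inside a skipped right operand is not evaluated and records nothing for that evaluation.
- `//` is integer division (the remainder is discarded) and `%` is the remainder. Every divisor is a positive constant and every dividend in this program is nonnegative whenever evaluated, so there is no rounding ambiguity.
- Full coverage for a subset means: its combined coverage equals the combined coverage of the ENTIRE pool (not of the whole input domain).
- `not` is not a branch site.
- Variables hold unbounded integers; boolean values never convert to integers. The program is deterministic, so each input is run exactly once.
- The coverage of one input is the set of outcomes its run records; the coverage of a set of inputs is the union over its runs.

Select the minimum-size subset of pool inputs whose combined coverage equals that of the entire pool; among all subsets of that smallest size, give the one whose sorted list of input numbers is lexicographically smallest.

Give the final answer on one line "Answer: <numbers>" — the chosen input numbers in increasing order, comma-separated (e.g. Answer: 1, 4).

#1 (m=10, t=11) -> covered: B1=F, B2=S, B3=F, B4=F, B5=F, B6=F, B7=F, B8=F, B10=F, B11=E, B12=E
#2 (m=4, t=6) -> covered: B1=F, B2=S, B3=F, B4=F, B5=F, B6=F, B7=F, B8=F, B10=T, B11=E, B12=S
#3 (m=10, t=4) -> covered: B1=F, B2=S, B3=F, B4=T, B5=F, B6=F, B7=F, B8=T, B9=T, B10=T, B11=E, B12=S
#4 (m=8, t=9) -> covered: B1=F, B2=S, B3=F, B4=F, B5=F, B6=F, B7=F, B8=F, B10=T, B11=E, B12=S
#5 (m=12, t=11) -> covered: B1=F, B2=S, B3=F, B4=F, B5=T, B7=F, B8=F, B10=F, B11=E, B12=E
#6 (m=7, t=13) -> covered: B1=T, B2=E, B3=T, B5=F, B6=F, B7=T, B10=F, B11=E, B12=E
#7 (m=8, t=11) -> covered: B1=F, B2=S, B3=F, B4=F, B5=F, B6=F, B7=F, B8=F, B10=F, B11=E, B12=E
#8 (m=10, t=13) -> covered: B1=F, B2=S, B3=T, B5=F, B6=F, B7=T, B10=F, B11=E, B12=E
#9 (m=11, t=10) -> covered: B1=F, B2=S, B3=F, B4=F, B5=T, B7=F, B8=F, B10=T, B11=E, B12=S
union over all inputs: B1=T, B1=F, B2=S, B2=E, B3=T, B3=F, B4=T, B4=F, B5=T, B5=F, B6=F, B7=T, B7=F, B8=T, B8=F, B9=T, B10=T, B10=F, B11=E, B12=S, B12=E (21 outcomes)
no size-1 subset reaches all 21 outcomes (best union: 12/21)
no size-2 subset reaches all 21 outcomes (best union: 18/21)
size 3: inputs {3, 5, 6} cover all 21 outcomes, and no lexicographically smaller subset of this size does

Answer: 3, 5, 6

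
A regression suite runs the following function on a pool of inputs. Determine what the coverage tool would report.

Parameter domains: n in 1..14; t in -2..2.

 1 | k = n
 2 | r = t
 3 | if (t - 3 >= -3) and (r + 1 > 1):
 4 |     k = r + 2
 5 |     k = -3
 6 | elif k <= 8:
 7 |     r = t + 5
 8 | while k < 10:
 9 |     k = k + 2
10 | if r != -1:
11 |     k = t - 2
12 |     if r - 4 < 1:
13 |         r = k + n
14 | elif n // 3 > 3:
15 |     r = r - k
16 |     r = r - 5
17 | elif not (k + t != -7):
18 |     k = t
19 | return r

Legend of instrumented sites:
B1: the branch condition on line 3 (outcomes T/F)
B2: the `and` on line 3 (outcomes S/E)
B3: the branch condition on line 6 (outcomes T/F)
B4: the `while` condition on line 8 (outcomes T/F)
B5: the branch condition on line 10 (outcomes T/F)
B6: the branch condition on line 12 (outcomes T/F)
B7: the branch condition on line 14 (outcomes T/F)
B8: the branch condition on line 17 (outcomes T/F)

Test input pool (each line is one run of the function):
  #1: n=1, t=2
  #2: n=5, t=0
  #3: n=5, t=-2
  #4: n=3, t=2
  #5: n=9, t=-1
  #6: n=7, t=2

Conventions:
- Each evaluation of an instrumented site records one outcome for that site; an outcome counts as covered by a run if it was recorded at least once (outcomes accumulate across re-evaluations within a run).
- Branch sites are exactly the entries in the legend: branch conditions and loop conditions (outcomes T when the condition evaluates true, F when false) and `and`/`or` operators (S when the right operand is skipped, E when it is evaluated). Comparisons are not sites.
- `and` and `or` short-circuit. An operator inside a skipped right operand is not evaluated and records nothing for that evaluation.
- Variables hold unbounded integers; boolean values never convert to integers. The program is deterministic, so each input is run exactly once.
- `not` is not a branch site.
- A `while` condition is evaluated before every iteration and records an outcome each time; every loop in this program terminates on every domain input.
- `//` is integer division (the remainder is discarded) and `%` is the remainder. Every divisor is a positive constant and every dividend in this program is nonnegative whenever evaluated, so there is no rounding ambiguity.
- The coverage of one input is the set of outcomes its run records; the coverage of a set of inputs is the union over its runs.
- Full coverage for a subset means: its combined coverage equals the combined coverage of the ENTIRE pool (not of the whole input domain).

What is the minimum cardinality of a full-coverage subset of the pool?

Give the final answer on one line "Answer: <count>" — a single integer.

input #1, n=1, t=2: events B2->E, B1->T, B4->T, B4->T, B4->T, B4->T, B4->T, B4->T, B4->T, B4->F, B5->T, B6->T; outcomes B1=T, B2=E, B4=T, B4=F, B5=T, B6=T
input #2, n=5, t=0: events B2->E, B1->F, B3->T, B4->T, B4->T, B4->T, B4->F, B5->T, B6->F; outcomes B1=F, B2=E, B3=T, B4=T, B4=F, B5=T, B6=F
input #3, n=5, t=-2: events B2->S, B1->F, B3->T, B4->T, B4->T, B4->T, B4->F, B5->T, B6->T; outcomes B1=F, B2=S, B3=T, B4=T, B4=F, B5=T, B6=T
input #4, n=3, t=2: events B2->E, B1->T, B4->T, B4->T, B4->T, B4->T, B4->T, B4->T, B4->T, B4->F, B5->T, B6->T; outcomes B1=T, B2=E, B4=T, B4=F, B5=T, B6=T
input #5, n=9, t=-1: events B2->S, B1->F, B3->F, B4->T, B4->F, B5->F, B7->F, B8->F; outcomes B1=F, B2=S, B3=F, B4=T, B4=F, B5=F, B7=F, B8=F
input #6, n=7, t=2: events B2->E, B1->T, B4->T, B4->T, B4->T, B4->T, B4->T, B4->T, B4->T, B4->F, B5->T, B6->T; outcomes B1=T, B2=E, B4=T, B4=F, B5=T, B6=T
union over all inputs: B1=T, B1=F, B2=S, B2=E, B3=T, B3=F, B4=T, B4=F, B5=T, B5=F, B6=T, B6=F, B7=F, B8=F (14 outcomes)
every size-1 subset falls short of the 14 outcomes (best: 8/14)
every size-2 subset falls short of the 14 outcomes (best: 12/14)
inputs {1, 2, 5} (size 3) cover everything; no size-3 subset with a lexicographically smaller index list covers all 14

Answer: 3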